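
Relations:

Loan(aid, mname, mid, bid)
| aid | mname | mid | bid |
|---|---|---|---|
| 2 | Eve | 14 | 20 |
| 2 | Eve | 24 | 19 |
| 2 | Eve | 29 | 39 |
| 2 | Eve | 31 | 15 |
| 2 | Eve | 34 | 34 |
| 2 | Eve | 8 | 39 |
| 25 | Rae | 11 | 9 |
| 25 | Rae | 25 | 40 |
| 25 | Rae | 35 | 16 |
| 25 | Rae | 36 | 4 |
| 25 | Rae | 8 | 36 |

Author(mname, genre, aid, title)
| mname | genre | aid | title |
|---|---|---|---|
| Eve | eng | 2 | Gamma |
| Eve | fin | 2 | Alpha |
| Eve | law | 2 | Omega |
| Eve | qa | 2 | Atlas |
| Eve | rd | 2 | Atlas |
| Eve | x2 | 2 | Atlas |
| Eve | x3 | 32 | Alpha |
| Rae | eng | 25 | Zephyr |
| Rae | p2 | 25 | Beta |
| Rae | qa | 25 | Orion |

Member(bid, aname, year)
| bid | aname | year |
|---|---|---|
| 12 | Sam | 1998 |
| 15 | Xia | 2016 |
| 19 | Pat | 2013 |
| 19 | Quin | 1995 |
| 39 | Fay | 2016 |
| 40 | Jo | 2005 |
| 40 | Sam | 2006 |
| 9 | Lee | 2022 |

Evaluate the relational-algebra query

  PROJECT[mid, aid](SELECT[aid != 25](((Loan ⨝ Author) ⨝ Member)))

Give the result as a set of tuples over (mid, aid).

{(24, 2), (29, 2), (31, 2), (8, 2)}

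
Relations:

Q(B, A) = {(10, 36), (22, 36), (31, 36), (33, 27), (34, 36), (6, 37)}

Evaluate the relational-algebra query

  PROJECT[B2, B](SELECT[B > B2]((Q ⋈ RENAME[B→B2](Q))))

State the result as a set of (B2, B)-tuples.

ρ[B→B2]: schema becomes (B2, A); tuples unchanged.
Q ⋈ RENAME[B→B2](Q) (natural join on A): {(10, 36, 10), (10, 36, 22), (10, 36, 31), (10, 36, 34), (22, 36, 10), (22, 36, 22), (22, 36, 31), (22, 36, 34), (31, 36, 10), (31, 36, 22), (31, 36, 31), (31, 36, 34), (33, 27, 33), (34, 36, 10), (34, 36, 22), (34, 36, 31), (34, 36, 34), (6, 37, 6)}
Selection B > B2: {(22, 36, 10), (31, 36, 10), (31, 36, 22), (34, 36, 10), (34, 36, 22), (34, 36, 31)}
Keep only column(s) B2, B: {(10, 22), (10, 31), (10, 34), (22, 31), (22, 34), (31, 34)}

{(10, 22), (10, 31), (10, 34), (22, 31), (22, 34), (31, 34)}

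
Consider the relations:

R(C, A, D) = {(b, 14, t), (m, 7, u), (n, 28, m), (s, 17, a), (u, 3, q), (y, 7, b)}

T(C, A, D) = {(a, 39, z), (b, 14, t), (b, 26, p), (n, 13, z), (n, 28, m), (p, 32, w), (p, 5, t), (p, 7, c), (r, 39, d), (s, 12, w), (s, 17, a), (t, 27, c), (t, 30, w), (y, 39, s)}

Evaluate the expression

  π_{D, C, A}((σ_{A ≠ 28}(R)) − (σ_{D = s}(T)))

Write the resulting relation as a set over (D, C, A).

σ[A ≠ 28]: keep tuples satisfying A ≠ 28 → {(b, 14, t), (m, 7, u), (s, 17, a), (u, 3, q), (y, 7, b)}
σ[D = s]: keep tuples satisfying D = s → {(y, 39, s)}
Difference: {(b, 14, t), (m, 7, u), (s, 17, a), (u, 3, q), (y, 7, b)} with {(y, 39, s)} → {(b, 14, t), (m, 7, u), (s, 17, a), (u, 3, q), (y, 7, b)}
π[D, C, A]: project onto (D, C, A) → {(a, s, 17), (b, y, 7), (q, u, 3), (t, b, 14), (u, m, 7)}

{(a, s, 17), (b, y, 7), (q, u, 3), (t, b, 14), (u, m, 7)}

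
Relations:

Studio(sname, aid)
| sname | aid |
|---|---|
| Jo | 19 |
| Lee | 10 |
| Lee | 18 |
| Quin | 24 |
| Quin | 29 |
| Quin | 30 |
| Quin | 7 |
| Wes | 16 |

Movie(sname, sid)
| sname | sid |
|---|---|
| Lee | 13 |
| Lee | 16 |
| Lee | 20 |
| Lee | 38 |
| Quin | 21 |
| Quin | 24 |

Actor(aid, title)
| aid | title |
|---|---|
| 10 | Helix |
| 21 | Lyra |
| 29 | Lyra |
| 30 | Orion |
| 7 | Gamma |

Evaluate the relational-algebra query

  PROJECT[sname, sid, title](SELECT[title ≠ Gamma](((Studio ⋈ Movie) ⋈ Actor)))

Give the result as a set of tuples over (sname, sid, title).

Joining Studio and Movie on sname yields {(Lee, 10, 13), (Lee, 10, 16), (Lee, 10, 20), (Lee, 10, 38), (Lee, 18, 13), (Lee, 18, 16), (Lee, 18, 20), (Lee, 18, 38), (Quin, 24, 21), (Quin, 24, 24), (Quin, 29, 21), (Quin, 29, 24), (Quin, 30, 21), (Quin, 30, 24), (Quin, 7, 21), (Quin, 7, 24)}.
Joining (Studio ⋈ Movie) and Actor on aid yields {(Lee, 10, 13, Helix), (Lee, 10, 16, Helix), (Lee, 10, 20, Helix), (Lee, 10, 38, Helix), (Quin, 29, 21, Lyra), (Quin, 29, 24, Lyra), (Quin, 30, 21, Orion), (Quin, 30, 24, Orion), (Quin, 7, 21, Gamma), (Quin, 7, 24, Gamma)}.
σ[title ≠ Gamma]: keep tuples satisfying title ≠ Gamma → {(Lee, 10, 13, Helix), (Lee, 10, 16, Helix), (Lee, 10, 20, Helix), (Lee, 10, 38, Helix), (Quin, 29, 21, Lyra), (Quin, 29, 24, Lyra), (Quin, 30, 21, Orion), (Quin, 30, 24, Orion)}
Projecting to sname, sid, title: {(Lee, 13, Helix), (Lee, 16, Helix), (Lee, 20, Helix), (Lee, 38, Helix), (Quin, 21, Lyra), (Quin, 21, Orion), (Quin, 24, Lyra), (Quin, 24, Orion)}

{(Lee, 13, Helix), (Lee, 16, Helix), (Lee, 20, Helix), (Lee, 38, Helix), (Quin, 21, Lyra), (Quin, 21, Orion), (Quin, 24, Lyra), (Quin, 24, Orion)}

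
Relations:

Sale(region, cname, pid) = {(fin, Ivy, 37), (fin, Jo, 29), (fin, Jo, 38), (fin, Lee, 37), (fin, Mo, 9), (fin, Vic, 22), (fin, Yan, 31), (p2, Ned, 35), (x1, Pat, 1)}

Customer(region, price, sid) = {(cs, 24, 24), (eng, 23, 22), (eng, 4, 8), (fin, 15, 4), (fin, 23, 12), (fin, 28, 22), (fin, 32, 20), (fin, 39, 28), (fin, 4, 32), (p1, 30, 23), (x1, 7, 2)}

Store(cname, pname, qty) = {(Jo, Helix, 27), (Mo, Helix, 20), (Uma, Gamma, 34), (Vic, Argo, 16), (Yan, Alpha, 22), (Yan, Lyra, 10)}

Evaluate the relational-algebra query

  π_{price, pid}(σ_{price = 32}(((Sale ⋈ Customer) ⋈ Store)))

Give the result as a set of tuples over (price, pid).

{(32, 22), (32, 29), (32, 31), (32, 38), (32, 9)}

Sale ⋈ Customer (natural join on region): {(fin, Ivy, 37, 15, 4), (fin, Ivy, 37, 23, 12), (fin, Ivy, 37, 28, 22), (fin, Ivy, 37, 32, 20), (fin, Ivy, 37, 39, 28), (fin, Ivy, 37, 4, 32), (fin, Jo, 29, 15, 4), (fin, Jo, 29, 23, 12), (fin, Jo, 29, 28, 22), (fin, Jo, 29, 32, 20), (fin, Jo, 29, 39, 28), (fin, Jo, 29, 4, 32), (fin, Jo, 38, 15, 4), (fin, Jo, 38, 23, 12), (fin, Jo, 38, 28, 22), (fin, Jo, 38, 32, 20), (fin, Jo, 38, 39, 28), (fin, Jo, 38, 4, 32), (fin, Lee, 37, 15, 4), (fin, Lee, 37, 23, 12), (fin, Lee, 37, 28, 22), (fin, Lee, 37, 32, 20), (fin, Lee, 37, 39, 28), (fin, Lee, 37, 4, 32), (fin, Mo, 9, 15, 4), (fin, Mo, 9, 23, 12), (fin, Mo, 9, 28, 22), (fin, Mo, 9, 32, 20), (fin, Mo, 9, 39, 28), (fin, Mo, 9, 4, 32), (fin, Vic, 22, 15, 4), (fin, Vic, 22, 23, 12), (fin, Vic, 22, 28, 22), (fin, Vic, 22, 32, 20), (fin, Vic, 22, 39, 28), (fin, Vic, 22, 4, 32), (fin, Yan, 31, 15, 4), (fin, Yan, 31, 23, 12), (fin, Yan, 31, 28, 22), (fin, Yan, 31, 32, 20), (fin, Yan, 31, 39, 28), (fin, Yan, 31, 4, 32), (x1, Pat, 1, 7, 2)}
(Sale ⋈ Customer) ⋈ Store (natural join on cname): {(fin, Jo, 29, 15, 4, Helix, 27), (fin, Jo, 29, 23, 12, Helix, 27), (fin, Jo, 29, 28, 22, Helix, 27), (fin, Jo, 29, 32, 20, Helix, 27), (fin, Jo, 29, 39, 28, Helix, 27), (fin, Jo, 29, 4, 32, Helix, 27), (fin, Jo, 38, 15, 4, Helix, 27), (fin, Jo, 38, 23, 12, Helix, 27), (fin, Jo, 38, 28, 22, Helix, 27), (fin, Jo, 38, 32, 20, Helix, 27), (fin, Jo, 38, 39, 28, Helix, 27), (fin, Jo, 38, 4, 32, Helix, 27), (fin, Mo, 9, 15, 4, Helix, 20), (fin, Mo, 9, 23, 12, Helix, 20), (fin, Mo, 9, 28, 22, Helix, 20), (fin, Mo, 9, 32, 20, Helix, 20), (fin, Mo, 9, 39, 28, Helix, 20), (fin, Mo, 9, 4, 32, Helix, 20), (fin, Vic, 22, 15, 4, Argo, 16), (fin, Vic, 22, 23, 12, Argo, 16), (fin, Vic, 22, 28, 22, Argo, 16), (fin, Vic, 22, 32, 20, Argo, 16), (fin, Vic, 22, 39, 28, Argo, 16), (fin, Vic, 22, 4, 32, Argo, 16), (fin, Yan, 31, 15, 4, Alpha, 22), (fin, Yan, 31, 15, 4, Lyra, 10), (fin, Yan, 31, 23, 12, Alpha, 22), (fin, Yan, 31, 23, 12, Lyra, 10), (fin, Yan, 31, 28, 22, Alpha, 22), (fin, Yan, 31, 28, 22, Lyra, 10), (fin, Yan, 31, 32, 20, Alpha, 22), (fin, Yan, 31, 32, 20, Lyra, 10), (fin, Yan, 31, 39, 28, Alpha, 22), (fin, Yan, 31, 39, 28, Lyra, 10), (fin, Yan, 31, 4, 32, Alpha, 22), (fin, Yan, 31, 4, 32, Lyra, 10)}
Apply σ_{price = 32}; surviving tuples: {(fin, Jo, 29, 32, 20, Helix, 27), (fin, Jo, 38, 32, 20, Helix, 27), (fin, Mo, 9, 32, 20, Helix, 20), (fin, Vic, 22, 32, 20, Argo, 16), (fin, Yan, 31, 32, 20, Alpha, 22), (fin, Yan, 31, 32, 20, Lyra, 10)}
Keep only column(s) price, pid (1 duplicate(s) eliminated): {(32, 22), (32, 29), (32, 31), (32, 38), (32, 9)}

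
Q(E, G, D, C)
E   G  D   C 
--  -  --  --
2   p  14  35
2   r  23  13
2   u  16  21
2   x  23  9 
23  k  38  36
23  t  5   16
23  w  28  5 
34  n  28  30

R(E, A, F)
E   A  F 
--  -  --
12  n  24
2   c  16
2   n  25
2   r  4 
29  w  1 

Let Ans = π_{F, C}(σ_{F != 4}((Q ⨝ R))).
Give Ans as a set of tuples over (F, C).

Q ⋈ R (natural join on E): {(2, p, 14, 35, c, 16), (2, p, 14, 35, n, 25), (2, p, 14, 35, r, 4), (2, r, 23, 13, c, 16), (2, r, 23, 13, n, 25), (2, r, 23, 13, r, 4), (2, u, 16, 21, c, 16), (2, u, 16, 21, n, 25), (2, u, 16, 21, r, 4), (2, x, 23, 9, c, 16), (2, x, 23, 9, n, 25), (2, x, 23, 9, r, 4)}
Selection F != 4: {(2, p, 14, 35, c, 16), (2, p, 14, 35, n, 25), (2, r, 23, 13, c, 16), (2, r, 23, 13, n, 25), (2, u, 16, 21, c, 16), (2, u, 16, 21, n, 25), (2, x, 23, 9, c, 16), (2, x, 23, 9, n, 25)}
Projecting to F, C: {(16, 13), (16, 21), (16, 35), (16, 9), (25, 13), (25, 21), (25, 35), (25, 9)}

{(16, 13), (16, 21), (16, 35), (16, 9), (25, 13), (25, 21), (25, 35), (25, 9)}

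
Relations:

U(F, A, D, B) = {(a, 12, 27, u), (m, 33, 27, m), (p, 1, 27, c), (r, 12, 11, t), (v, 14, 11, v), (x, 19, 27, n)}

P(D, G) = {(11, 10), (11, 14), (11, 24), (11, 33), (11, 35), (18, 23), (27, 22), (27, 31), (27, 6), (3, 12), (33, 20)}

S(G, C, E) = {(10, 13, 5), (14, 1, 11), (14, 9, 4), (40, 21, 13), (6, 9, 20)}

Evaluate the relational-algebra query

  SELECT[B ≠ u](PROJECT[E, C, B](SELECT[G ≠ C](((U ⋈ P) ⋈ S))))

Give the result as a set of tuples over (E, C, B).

{(11, 1, t), (11, 1, v), (20, 9, c), (20, 9, m), (20, 9, n), (4, 9, t), (4, 9, v), (5, 13, t), (5, 13, v)}

U ⋈ P (natural join on D): {(a, 12, 27, u, 22), (a, 12, 27, u, 31), (a, 12, 27, u, 6), (m, 33, 27, m, 22), (m, 33, 27, m, 31), (m, 33, 27, m, 6), (p, 1, 27, c, 22), (p, 1, 27, c, 31), (p, 1, 27, c, 6), (r, 12, 11, t, 10), (r, 12, 11, t, 14), (r, 12, 11, t, 24), (r, 12, 11, t, 33), (r, 12, 11, t, 35), (v, 14, 11, v, 10), (v, 14, 11, v, 14), (v, 14, 11, v, 24), (v, 14, 11, v, 33), (v, 14, 11, v, 35), (x, 19, 27, n, 22), (x, 19, 27, n, 31), (x, 19, 27, n, 6)}
(U ⋈ P) ⋈ S (natural join on G): {(a, 12, 27, u, 6, 9, 20), (m, 33, 27, m, 6, 9, 20), (p, 1, 27, c, 6, 9, 20), (r, 12, 11, t, 10, 13, 5), (r, 12, 11, t, 14, 1, 11), (r, 12, 11, t, 14, 9, 4), (v, 14, 11, v, 10, 13, 5), (v, 14, 11, v, 14, 1, 11), (v, 14, 11, v, 14, 9, 4), (x, 19, 27, n, 6, 9, 20)}
Filtering on G ≠ C leaves {(a, 12, 27, u, 6, 9, 20), (m, 33, 27, m, 6, 9, 20), (p, 1, 27, c, 6, 9, 20), (r, 12, 11, t, 10, 13, 5), (r, 12, 11, t, 14, 1, 11), (r, 12, 11, t, 14, 9, 4), (v, 14, 11, v, 10, 13, 5), (v, 14, 11, v, 14, 1, 11), (v, 14, 11, v, 14, 9, 4), (x, 19, 27, n, 6, 9, 20)}.
π_{E, C, B} gives {(11, 1, t), (11, 1, v), (20, 9, c), (20, 9, m), (20, 9, n), (20, 9, u), (4, 9, t), (4, 9, v), (5, 13, t), (5, 13, v)}.
Filtering on B ≠ u leaves {(11, 1, t), (11, 1, v), (20, 9, c), (20, 9, m), (20, 9, n), (4, 9, t), (4, 9, v), (5, 13, t), (5, 13, v)}.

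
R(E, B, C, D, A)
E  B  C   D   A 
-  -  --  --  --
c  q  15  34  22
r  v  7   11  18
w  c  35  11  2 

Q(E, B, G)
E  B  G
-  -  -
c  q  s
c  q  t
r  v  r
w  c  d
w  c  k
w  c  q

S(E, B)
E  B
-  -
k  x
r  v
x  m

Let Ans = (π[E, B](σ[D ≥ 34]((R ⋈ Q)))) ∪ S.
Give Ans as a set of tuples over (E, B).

Natural join on E, B: {(c, q, 15, 34, 22, s), (c, q, 15, 34, 22, t), (r, v, 7, 11, 18, r), (w, c, 35, 11, 2, d), (w, c, 35, 11, 2, k), (w, c, 35, 11, 2, q)}
Selection D ≥ 34: {(c, q, 15, 34, 22, s), (c, q, 15, 34, 22, t)}
Projecting to E, B (1 duplicate(s) eliminated): {(c, q)}
Union: {(c, q)} with {(k, x), (r, v), (x, m)} → {(c, q), (k, x), (r, v), (x, m)}

{(c, q), (k, x), (r, v), (x, m)}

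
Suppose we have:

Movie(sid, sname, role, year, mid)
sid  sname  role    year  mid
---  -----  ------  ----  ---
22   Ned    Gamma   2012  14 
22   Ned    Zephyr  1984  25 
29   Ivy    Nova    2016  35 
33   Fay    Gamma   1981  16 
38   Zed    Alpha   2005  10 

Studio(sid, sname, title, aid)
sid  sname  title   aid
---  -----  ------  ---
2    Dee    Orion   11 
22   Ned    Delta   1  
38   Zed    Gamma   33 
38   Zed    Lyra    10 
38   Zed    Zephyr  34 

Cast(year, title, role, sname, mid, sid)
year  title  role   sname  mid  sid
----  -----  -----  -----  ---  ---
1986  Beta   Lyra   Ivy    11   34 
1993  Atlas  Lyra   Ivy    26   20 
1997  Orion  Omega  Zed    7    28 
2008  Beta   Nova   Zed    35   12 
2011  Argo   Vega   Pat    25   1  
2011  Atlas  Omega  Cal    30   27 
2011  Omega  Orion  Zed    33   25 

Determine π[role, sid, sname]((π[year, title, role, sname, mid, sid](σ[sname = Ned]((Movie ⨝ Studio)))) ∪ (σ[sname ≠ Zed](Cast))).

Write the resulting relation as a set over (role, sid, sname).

{(Gamma, 22, Ned), (Lyra, 20, Ivy), (Lyra, 34, Ivy), (Omega, 27, Cal), (Vega, 1, Pat), (Zephyr, 22, Ned)}

Joining Movie and Studio on sid, sname yields {(22, Ned, Gamma, 2012, 14, Delta, 1), (22, Ned, Zephyr, 1984, 25, Delta, 1), (38, Zed, Alpha, 2005, 10, Gamma, 33), (38, Zed, Alpha, 2005, 10, Lyra, 10), (38, Zed, Alpha, 2005, 10, Zephyr, 34)}.
Apply σ_{sname = Ned}; surviving tuples: {(22, Ned, Gamma, 2012, 14, Delta, 1), (22, Ned, Zephyr, 1984, 25, Delta, 1)}
Projecting to year, title, role, sname, mid, sid: {(1984, Delta, Zephyr, Ned, 25, 22), (2012, Delta, Gamma, Ned, 14, 22)}
Apply σ_{sname ≠ Zed}; surviving tuples: {(1986, Beta, Lyra, Ivy, 11, 34), (1993, Atlas, Lyra, Ivy, 26, 20), (2011, Argo, Vega, Pat, 25, 1), (2011, Atlas, Omega, Cal, 30, 27)}
Taking the union: {(1984, Delta, Zephyr, Ned, 25, 22), (1986, Beta, Lyra, Ivy, 11, 34), (1993, Atlas, Lyra, Ivy, 26, 20), (2011, Argo, Vega, Pat, 25, 1), (2011, Atlas, Omega, Cal, 30, 27), (2012, Delta, Gamma, Ned, 14, 22)}
Projecting to role, sid, sname: {(Gamma, 22, Ned), (Lyra, 20, Ivy), (Lyra, 34, Ivy), (Omega, 27, Cal), (Vega, 1, Pat), (Zephyr, 22, Ned)}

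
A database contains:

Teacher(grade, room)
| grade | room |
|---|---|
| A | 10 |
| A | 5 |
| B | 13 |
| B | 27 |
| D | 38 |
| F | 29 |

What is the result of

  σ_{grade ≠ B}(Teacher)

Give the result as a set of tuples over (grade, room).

{(A, 10), (A, 5), (D, 38), (F, 29)}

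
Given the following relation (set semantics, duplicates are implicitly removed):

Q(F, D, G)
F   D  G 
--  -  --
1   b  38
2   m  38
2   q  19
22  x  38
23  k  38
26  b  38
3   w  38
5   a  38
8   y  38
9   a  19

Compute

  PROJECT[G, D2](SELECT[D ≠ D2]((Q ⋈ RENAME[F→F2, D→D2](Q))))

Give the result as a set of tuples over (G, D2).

{(19, a), (19, q), (38, a), (38, b), (38, k), (38, m), (38, w), (38, x), (38, y)}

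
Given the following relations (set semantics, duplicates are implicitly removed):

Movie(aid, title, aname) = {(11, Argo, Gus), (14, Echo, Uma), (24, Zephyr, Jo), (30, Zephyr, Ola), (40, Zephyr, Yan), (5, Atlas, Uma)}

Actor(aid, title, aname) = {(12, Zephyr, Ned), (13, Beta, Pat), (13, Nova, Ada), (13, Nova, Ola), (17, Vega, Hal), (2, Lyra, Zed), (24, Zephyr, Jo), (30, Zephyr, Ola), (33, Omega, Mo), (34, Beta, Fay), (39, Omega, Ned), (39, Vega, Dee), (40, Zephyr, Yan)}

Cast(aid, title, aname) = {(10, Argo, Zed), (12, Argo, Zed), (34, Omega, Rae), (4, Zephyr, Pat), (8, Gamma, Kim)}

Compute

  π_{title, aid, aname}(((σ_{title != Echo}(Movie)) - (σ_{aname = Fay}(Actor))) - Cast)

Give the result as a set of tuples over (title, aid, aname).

Filtering on title != Echo leaves {(11, Argo, Gus), (24, Zephyr, Jo), (30, Zephyr, Ola), (40, Zephyr, Yan), (5, Atlas, Uma)}.
Filtering on aname = Fay leaves {(34, Beta, Fay)}.
Taking the difference: {(11, Argo, Gus), (24, Zephyr, Jo), (30, Zephyr, Ola), (40, Zephyr, Yan), (5, Atlas, Uma)}
Taking the difference: {(11, Argo, Gus), (24, Zephyr, Jo), (30, Zephyr, Ola), (40, Zephyr, Yan), (5, Atlas, Uma)}
π[title, aid, aname]: project onto (title, aid, aname) → {(Argo, 11, Gus), (Atlas, 5, Uma), (Zephyr, 24, Jo), (Zephyr, 30, Ola), (Zephyr, 40, Yan)}

{(Argo, 11, Gus), (Atlas, 5, Uma), (Zephyr, 24, Jo), (Zephyr, 30, Ola), (Zephyr, 40, Yan)}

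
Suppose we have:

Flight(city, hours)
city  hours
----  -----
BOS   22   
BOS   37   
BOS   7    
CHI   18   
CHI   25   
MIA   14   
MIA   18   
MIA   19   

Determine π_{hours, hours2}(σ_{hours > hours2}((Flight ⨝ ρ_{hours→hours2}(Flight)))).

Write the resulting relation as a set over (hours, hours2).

{(18, 14), (19, 14), (19, 18), (22, 7), (25, 18), (37, 22), (37, 7)}

ρ[hours→hours2]: schema becomes (city, hours2); tuples unchanged.
Flight ⋈ ρ_{hours→hours2}(Flight) (natural join on city): {(BOS, 22, 22), (BOS, 22, 37), (BOS, 22, 7), (BOS, 37, 22), (BOS, 37, 37), (BOS, 37, 7), (BOS, 7, 22), (BOS, 7, 37), (BOS, 7, 7), (CHI, 18, 18), (CHI, 18, 25), (CHI, 25, 18), (CHI, 25, 25), (MIA, 14, 14), (MIA, 14, 18), (MIA, 14, 19), (MIA, 18, 14), (MIA, 18, 18), (MIA, 18, 19), (MIA, 19, 14), (MIA, 19, 18), (MIA, 19, 19)}
σ[hours > hours2]: keep tuples satisfying hours > hours2 → {(BOS, 22, 7), (BOS, 37, 22), (BOS, 37, 7), (CHI, 25, 18), (MIA, 18, 14), (MIA, 19, 14), (MIA, 19, 18)}
Keep only column(s) hours, hours2: {(18, 14), (19, 14), (19, 18), (22, 7), (25, 18), (37, 22), (37, 7)}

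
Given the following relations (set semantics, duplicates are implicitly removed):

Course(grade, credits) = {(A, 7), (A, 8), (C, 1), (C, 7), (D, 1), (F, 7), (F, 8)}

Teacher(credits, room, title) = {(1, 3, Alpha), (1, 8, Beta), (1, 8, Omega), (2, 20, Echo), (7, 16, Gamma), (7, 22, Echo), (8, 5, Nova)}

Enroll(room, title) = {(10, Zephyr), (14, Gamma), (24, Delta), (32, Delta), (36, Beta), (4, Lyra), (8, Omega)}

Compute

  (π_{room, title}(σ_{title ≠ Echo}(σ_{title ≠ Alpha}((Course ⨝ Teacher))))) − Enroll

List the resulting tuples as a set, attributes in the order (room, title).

Natural join on credits: {(A, 7, 16, Gamma), (A, 7, 22, Echo), (A, 8, 5, Nova), (C, 1, 3, Alpha), (C, 1, 8, Beta), (C, 1, 8, Omega), (C, 7, 16, Gamma), (C, 7, 22, Echo), (D, 1, 3, Alpha), (D, 1, 8, Beta), (D, 1, 8, Omega), (F, 7, 16, Gamma), (F, 7, 22, Echo), (F, 8, 5, Nova)}
σ[title ≠ Alpha]: keep tuples satisfying title ≠ Alpha → {(A, 7, 16, Gamma), (A, 7, 22, Echo), (A, 8, 5, Nova), (C, 1, 8, Beta), (C, 1, 8, Omega), (C, 7, 16, Gamma), (C, 7, 22, Echo), (D, 1, 8, Beta), (D, 1, 8, Omega), (F, 7, 16, Gamma), (F, 7, 22, Echo), (F, 8, 5, Nova)}
σ[title ≠ Echo]: keep tuples satisfying title ≠ Echo → {(A, 7, 16, Gamma), (A, 8, 5, Nova), (C, 1, 8, Beta), (C, 1, 8, Omega), (C, 7, 16, Gamma), (D, 1, 8, Beta), (D, 1, 8, Omega), (F, 7, 16, Gamma), (F, 8, 5, Nova)}
Keep only column(s) room, title (5 duplicate(s) eliminated): {(16, Gamma), (5, Nova), (8, Beta), (8, Omega)}
Taking the difference: {(16, Gamma), (5, Nova), (8, Beta)}

{(16, Gamma), (5, Nova), (8, Beta)}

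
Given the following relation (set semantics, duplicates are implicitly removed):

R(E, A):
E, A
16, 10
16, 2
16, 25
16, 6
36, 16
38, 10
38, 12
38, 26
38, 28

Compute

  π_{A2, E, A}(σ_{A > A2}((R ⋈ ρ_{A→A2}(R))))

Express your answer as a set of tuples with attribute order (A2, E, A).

{(10, 16, 25), (10, 38, 12), (10, 38, 26), (10, 38, 28), (12, 38, 26), (12, 38, 28), (2, 16, 10), (2, 16, 25), (2, 16, 6), (26, 38, 28), (6, 16, 10), (6, 16, 25)}

ρ[A→A2]: schema becomes (E, A2); tuples unchanged.
Joining R and ρ_{A→A2}(R) on E yields {(16, 10, 10), (16, 10, 2), (16, 10, 25), (16, 10, 6), (16, 2, 10), (16, 2, 2), (16, 2, 25), (16, 2, 6), (16, 25, 10), (16, 25, 2), (16, 25, 25), (16, 25, 6), (16, 6, 10), (16, 6, 2), (16, 6, 25), (16, 6, 6), (36, 16, 16), (38, 10, 10), (38, 10, 12), (38, 10, 26), (38, 10, 28), (38, 12, 10), (38, 12, 12), (38, 12, 26), (38, 12, 28), (38, 26, 10), (38, 26, 12), (38, 26, 26), (38, 26, 28), (38, 28, 10), (38, 28, 12), (38, 28, 26), (38, 28, 28)}.
Selection A > A2: {(16, 10, 2), (16, 10, 6), (16, 25, 10), (16, 25, 2), (16, 25, 6), (16, 6, 2), (38, 12, 10), (38, 26, 10), (38, 26, 12), (38, 28, 10), (38, 28, 12), (38, 28, 26)}
π_{A2, E, A} gives {(10, 16, 25), (10, 38, 12), (10, 38, 26), (10, 38, 28), (12, 38, 26), (12, 38, 28), (2, 16, 10), (2, 16, 25), (2, 16, 6), (26, 38, 28), (6, 16, 10), (6, 16, 25)}.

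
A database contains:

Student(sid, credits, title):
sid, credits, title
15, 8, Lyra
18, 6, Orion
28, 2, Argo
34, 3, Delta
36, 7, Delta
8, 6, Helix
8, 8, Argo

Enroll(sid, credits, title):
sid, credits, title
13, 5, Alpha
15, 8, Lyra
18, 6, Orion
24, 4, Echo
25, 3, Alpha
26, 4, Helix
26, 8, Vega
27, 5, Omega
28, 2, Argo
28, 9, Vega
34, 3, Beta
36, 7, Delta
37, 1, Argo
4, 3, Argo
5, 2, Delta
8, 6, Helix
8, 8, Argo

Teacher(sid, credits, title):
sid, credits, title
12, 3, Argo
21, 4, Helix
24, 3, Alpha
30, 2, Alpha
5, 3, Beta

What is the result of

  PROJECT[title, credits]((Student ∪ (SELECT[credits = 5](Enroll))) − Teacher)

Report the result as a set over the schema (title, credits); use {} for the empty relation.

Apply σ_{credits = 5}; surviving tuples: {(13, 5, Alpha), (27, 5, Omega)}
Taking the union: {(13, 5, Alpha), (15, 8, Lyra), (18, 6, Orion), (27, 5, Omega), (28, 2, Argo), (34, 3, Delta), (36, 7, Delta), (8, 6, Helix), (8, 8, Argo)}
Taking the difference: {(13, 5, Alpha), (15, 8, Lyra), (18, 6, Orion), (27, 5, Omega), (28, 2, Argo), (34, 3, Delta), (36, 7, Delta), (8, 6, Helix), (8, 8, Argo)}
Keep only column(s) title, credits: {(Alpha, 5), (Argo, 2), (Argo, 8), (Delta, 3), (Delta, 7), (Helix, 6), (Lyra, 8), (Omega, 5), (Orion, 6)}

{(Alpha, 5), (Argo, 2), (Argo, 8), (Delta, 3), (Delta, 7), (Helix, 6), (Lyra, 8), (Omega, 5), (Orion, 6)}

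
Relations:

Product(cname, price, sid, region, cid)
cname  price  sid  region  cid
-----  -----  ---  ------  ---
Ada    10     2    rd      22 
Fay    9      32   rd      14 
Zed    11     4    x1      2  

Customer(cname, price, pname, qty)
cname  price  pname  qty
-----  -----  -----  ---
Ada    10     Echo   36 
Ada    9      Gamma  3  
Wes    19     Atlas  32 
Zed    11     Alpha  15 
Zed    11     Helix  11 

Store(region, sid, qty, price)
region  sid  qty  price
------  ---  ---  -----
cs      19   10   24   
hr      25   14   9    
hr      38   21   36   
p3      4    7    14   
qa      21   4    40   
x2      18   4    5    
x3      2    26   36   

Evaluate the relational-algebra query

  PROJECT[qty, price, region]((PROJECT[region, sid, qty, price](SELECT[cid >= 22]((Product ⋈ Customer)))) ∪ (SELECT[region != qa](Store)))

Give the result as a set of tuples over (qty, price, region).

Joining Product and Customer on cname, price yields {(Ada, 10, 2, rd, 22, Echo, 36), (Zed, 11, 4, x1, 2, Alpha, 15), (Zed, 11, 4, x1, 2, Helix, 11)}.
Selection cid >= 22: {(Ada, 10, 2, rd, 22, Echo, 36)}
Keep only column(s) region, sid, qty, price: {(rd, 2, 36, 10)}
Selection region != qa: {(cs, 19, 10, 24), (hr, 25, 14, 9), (hr, 38, 21, 36), (p3, 4, 7, 14), (x2, 18, 4, 5), (x3, 2, 26, 36)}
Set union of the two operands is {(cs, 19, 10, 24), (hr, 25, 14, 9), (hr, 38, 21, 36), (p3, 4, 7, 14), (rd, 2, 36, 10), (x2, 18, 4, 5), (x3, 2, 26, 36)}.
Keep only column(s) qty, price, region: {(10, 24, cs), (14, 9, hr), (21, 36, hr), (26, 36, x3), (36, 10, rd), (4, 5, x2), (7, 14, p3)}

{(10, 24, cs), (14, 9, hr), (21, 36, hr), (26, 36, x3), (36, 10, rd), (4, 5, x2), (7, 14, p3)}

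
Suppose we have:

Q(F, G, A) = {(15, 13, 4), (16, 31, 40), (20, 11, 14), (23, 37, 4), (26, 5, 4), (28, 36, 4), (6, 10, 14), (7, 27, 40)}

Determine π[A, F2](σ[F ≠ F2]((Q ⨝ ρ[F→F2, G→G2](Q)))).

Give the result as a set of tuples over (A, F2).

{(14, 20), (14, 6), (4, 15), (4, 23), (4, 26), (4, 28), (40, 16), (40, 7)}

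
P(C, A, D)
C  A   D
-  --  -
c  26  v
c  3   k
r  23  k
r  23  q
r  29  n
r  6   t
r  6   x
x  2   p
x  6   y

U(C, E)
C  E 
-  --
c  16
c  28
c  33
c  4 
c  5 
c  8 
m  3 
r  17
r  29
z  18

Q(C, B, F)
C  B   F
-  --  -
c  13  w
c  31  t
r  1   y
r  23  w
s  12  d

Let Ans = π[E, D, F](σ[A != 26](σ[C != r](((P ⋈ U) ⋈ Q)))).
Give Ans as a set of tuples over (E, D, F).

{(16, k, t), (16, k, w), (28, k, t), (28, k, w), (33, k, t), (33, k, w), (4, k, t), (4, k, w), (5, k, t), (5, k, w), (8, k, t), (8, k, w)}

P ⋈ U (natural join on C): {(c, 26, v, 16), (c, 26, v, 28), (c, 26, v, 33), (c, 26, v, 4), (c, 26, v, 5), (c, 26, v, 8), (c, 3, k, 16), (c, 3, k, 28), (c, 3, k, 33), (c, 3, k, 4), (c, 3, k, 5), (c, 3, k, 8), (r, 23, k, 17), (r, 23, k, 29), (r, 23, q, 17), (r, 23, q, 29), (r, 29, n, 17), (r, 29, n, 29), (r, 6, t, 17), (r, 6, t, 29), (r, 6, x, 17), (r, 6, x, 29)}
(P ⋈ U) ⋈ Q (natural join on C): {(c, 26, v, 16, 13, w), (c, 26, v, 16, 31, t), (c, 26, v, 28, 13, w), (c, 26, v, 28, 31, t), (c, 26, v, 33, 13, w), (c, 26, v, 33, 31, t), (c, 26, v, 4, 13, w), (c, 26, v, 4, 31, t), (c, 26, v, 5, 13, w), (c, 26, v, 5, 31, t), (c, 26, v, 8, 13, w), (c, 26, v, 8, 31, t), (c, 3, k, 16, 13, w), (c, 3, k, 16, 31, t), (c, 3, k, 28, 13, w), (c, 3, k, 28, 31, t), (c, 3, k, 33, 13, w), (c, 3, k, 33, 31, t), (c, 3, k, 4, 13, w), (c, 3, k, 4, 31, t), (c, 3, k, 5, 13, w), (c, 3, k, 5, 31, t), (c, 3, k, 8, 13, w), (c, 3, k, 8, 31, t), (r, 23, k, 17, 1, y), (r, 23, k, 17, 23, w), (r, 23, k, 29, 1, y), (r, 23, k, 29, 23, w), (r, 23, q, 17, 1, y), (r, 23, q, 17, 23, w), (r, 23, q, 29, 1, y), (r, 23, q, 29, 23, w), (r, 29, n, 17, 1, y), (r, 29, n, 17, 23, w), (r, 29, n, 29, 1, y), (r, 29, n, 29, 23, w), (r, 6, t, 17, 1, y), (r, 6, t, 17, 23, w), (r, 6, t, 29, 1, y), (r, 6, t, 29, 23, w), (r, 6, x, 17, 1, y), (r, 6, x, 17, 23, w), (r, 6, x, 29, 1, y), (r, 6, x, 29, 23, w)}
Apply σ_{C != r}; surviving tuples: {(c, 26, v, 16, 13, w), (c, 26, v, 16, 31, t), (c, 26, v, 28, 13, w), (c, 26, v, 28, 31, t), (c, 26, v, 33, 13, w), (c, 26, v, 33, 31, t), (c, 26, v, 4, 13, w), (c, 26, v, 4, 31, t), (c, 26, v, 5, 13, w), (c, 26, v, 5, 31, t), (c, 26, v, 8, 13, w), (c, 26, v, 8, 31, t), (c, 3, k, 16, 13, w), (c, 3, k, 16, 31, t), (c, 3, k, 28, 13, w), (c, 3, k, 28, 31, t), (c, 3, k, 33, 13, w), (c, 3, k, 33, 31, t), (c, 3, k, 4, 13, w), (c, 3, k, 4, 31, t), (c, 3, k, 5, 13, w), (c, 3, k, 5, 31, t), (c, 3, k, 8, 13, w), (c, 3, k, 8, 31, t)}
Apply σ_{A != 26}; surviving tuples: {(c, 3, k, 16, 13, w), (c, 3, k, 16, 31, t), (c, 3, k, 28, 13, w), (c, 3, k, 28, 31, t), (c, 3, k, 33, 13, w), (c, 3, k, 33, 31, t), (c, 3, k, 4, 13, w), (c, 3, k, 4, 31, t), (c, 3, k, 5, 13, w), (c, 3, k, 5, 31, t), (c, 3, k, 8, 13, w), (c, 3, k, 8, 31, t)}
Keep only column(s) E, D, F: {(16, k, t), (16, k, w), (28, k, t), (28, k, w), (33, k, t), (33, k, w), (4, k, t), (4, k, w), (5, k, t), (5, k, w), (8, k, t), (8, k, w)}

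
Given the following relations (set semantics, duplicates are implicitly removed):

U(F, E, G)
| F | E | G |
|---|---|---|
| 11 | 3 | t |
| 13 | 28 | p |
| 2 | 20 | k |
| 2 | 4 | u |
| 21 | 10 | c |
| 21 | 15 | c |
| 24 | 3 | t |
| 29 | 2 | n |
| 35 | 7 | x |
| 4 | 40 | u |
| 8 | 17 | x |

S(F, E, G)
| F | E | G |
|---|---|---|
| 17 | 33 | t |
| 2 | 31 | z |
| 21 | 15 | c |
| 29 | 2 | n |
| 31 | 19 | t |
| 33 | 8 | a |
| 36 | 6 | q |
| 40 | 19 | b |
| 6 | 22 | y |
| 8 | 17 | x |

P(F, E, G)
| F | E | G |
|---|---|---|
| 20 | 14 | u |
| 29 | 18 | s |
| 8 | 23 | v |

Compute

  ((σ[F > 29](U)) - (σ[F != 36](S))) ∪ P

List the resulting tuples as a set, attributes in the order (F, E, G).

{(20, 14, u), (29, 18, s), (35, 7, x), (8, 23, v)}

Filtering on F > 29 leaves {(35, 7, x)}.
Filtering on F != 36 leaves {(17, 33, t), (2, 31, z), (21, 15, c), (29, 2, n), (31, 19, t), (33, 8, a), (40, 19, b), (6, 22, y), (8, 17, x)}.
Set difference of the two operands is {(35, 7, x)}.
Set union of the two operands is {(20, 14, u), (29, 18, s), (35, 7, x), (8, 23, v)}.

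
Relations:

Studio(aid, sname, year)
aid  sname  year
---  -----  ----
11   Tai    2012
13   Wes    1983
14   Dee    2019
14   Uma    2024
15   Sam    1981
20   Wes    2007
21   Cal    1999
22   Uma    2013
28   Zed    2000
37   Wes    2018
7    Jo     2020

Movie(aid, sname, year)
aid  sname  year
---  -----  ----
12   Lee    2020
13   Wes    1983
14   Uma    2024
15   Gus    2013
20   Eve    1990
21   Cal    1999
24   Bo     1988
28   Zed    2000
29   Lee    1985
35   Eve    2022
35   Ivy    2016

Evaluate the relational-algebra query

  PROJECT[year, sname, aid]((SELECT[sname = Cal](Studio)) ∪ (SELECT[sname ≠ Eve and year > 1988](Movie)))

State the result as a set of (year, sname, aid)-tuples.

{(1999, Cal, 21), (2000, Zed, 28), (2013, Gus, 15), (2016, Ivy, 35), (2020, Lee, 12), (2024, Uma, 14)}

Selection sname = Cal: {(21, Cal, 1999)}
Selection sname ≠ Eve and year > 1988: {(12, Lee, 2020), (14, Uma, 2024), (15, Gus, 2013), (21, Cal, 1999), (28, Zed, 2000), (35, Ivy, 2016)}
Taking the union: {(12, Lee, 2020), (14, Uma, 2024), (15, Gus, 2013), (21, Cal, 1999), (28, Zed, 2000), (35, Ivy, 2016)}
π_{year, sname, aid} gives {(1999, Cal, 21), (2000, Zed, 28), (2013, Gus, 15), (2016, Ivy, 35), (2020, Lee, 12), (2024, Uma, 14)}.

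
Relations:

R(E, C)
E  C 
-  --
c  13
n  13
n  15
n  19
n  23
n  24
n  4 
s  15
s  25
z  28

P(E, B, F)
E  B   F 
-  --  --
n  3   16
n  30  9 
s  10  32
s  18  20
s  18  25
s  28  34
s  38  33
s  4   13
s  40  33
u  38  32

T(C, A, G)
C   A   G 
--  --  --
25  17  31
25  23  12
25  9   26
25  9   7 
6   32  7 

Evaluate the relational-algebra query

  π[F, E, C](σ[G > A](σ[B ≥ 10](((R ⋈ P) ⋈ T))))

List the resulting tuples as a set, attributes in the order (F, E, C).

{(20, s, 25), (25, s, 25), (32, s, 25), (33, s, 25), (34, s, 25)}

Natural join on E: {(n, 13, 3, 16), (n, 13, 30, 9), (n, 15, 3, 16), (n, 15, 30, 9), (n, 19, 3, 16), (n, 19, 30, 9), (n, 23, 3, 16), (n, 23, 30, 9), (n, 24, 3, 16), (n, 24, 30, 9), (n, 4, 3, 16), (n, 4, 30, 9), (s, 15, 10, 32), (s, 15, 18, 20), (s, 15, 18, 25), (s, 15, 28, 34), (s, 15, 38, 33), (s, 15, 4, 13), (s, 15, 40, 33), (s, 25, 10, 32), (s, 25, 18, 20), (s, 25, 18, 25), (s, 25, 28, 34), (s, 25, 38, 33), (s, 25, 4, 13), (s, 25, 40, 33)}
Natural join on C: {(s, 25, 10, 32, 17, 31), (s, 25, 10, 32, 23, 12), (s, 25, 10, 32, 9, 26), (s, 25, 10, 32, 9, 7), (s, 25, 18, 20, 17, 31), (s, 25, 18, 20, 23, 12), (s, 25, 18, 20, 9, 26), (s, 25, 18, 20, 9, 7), (s, 25, 18, 25, 17, 31), (s, 25, 18, 25, 23, 12), (s, 25, 18, 25, 9, 26), (s, 25, 18, 25, 9, 7), (s, 25, 28, 34, 17, 31), (s, 25, 28, 34, 23, 12), (s, 25, 28, 34, 9, 26), (s, 25, 28, 34, 9, 7), (s, 25, 38, 33, 17, 31), (s, 25, 38, 33, 23, 12), (s, 25, 38, 33, 9, 26), (s, 25, 38, 33, 9, 7), (s, 25, 4, 13, 17, 31), (s, 25, 4, 13, 23, 12), (s, 25, 4, 13, 9, 26), (s, 25, 4, 13, 9, 7), (s, 25, 40, 33, 17, 31), (s, 25, 40, 33, 23, 12), (s, 25, 40, 33, 9, 26), (s, 25, 40, 33, 9, 7)}
Selection B ≥ 10: {(s, 25, 10, 32, 17, 31), (s, 25, 10, 32, 23, 12), (s, 25, 10, 32, 9, 26), (s, 25, 10, 32, 9, 7), (s, 25, 18, 20, 17, 31), (s, 25, 18, 20, 23, 12), (s, 25, 18, 20, 9, 26), (s, 25, 18, 20, 9, 7), (s, 25, 18, 25, 17, 31), (s, 25, 18, 25, 23, 12), (s, 25, 18, 25, 9, 26), (s, 25, 18, 25, 9, 7), (s, 25, 28, 34, 17, 31), (s, 25, 28, 34, 23, 12), (s, 25, 28, 34, 9, 26), (s, 25, 28, 34, 9, 7), (s, 25, 38, 33, 17, 31), (s, 25, 38, 33, 23, 12), (s, 25, 38, 33, 9, 26), (s, 25, 38, 33, 9, 7), (s, 25, 40, 33, 17, 31), (s, 25, 40, 33, 23, 12), (s, 25, 40, 33, 9, 26), (s, 25, 40, 33, 9, 7)}
Selection G > A: {(s, 25, 10, 32, 17, 31), (s, 25, 10, 32, 9, 26), (s, 25, 18, 20, 17, 31), (s, 25, 18, 20, 9, 26), (s, 25, 18, 25, 17, 31), (s, 25, 18, 25, 9, 26), (s, 25, 28, 34, 17, 31), (s, 25, 28, 34, 9, 26), (s, 25, 38, 33, 17, 31), (s, 25, 38, 33, 9, 26), (s, 25, 40, 33, 17, 31), (s, 25, 40, 33, 9, 26)}
Keep only column(s) F, E, C (7 duplicate(s) eliminated): {(20, s, 25), (25, s, 25), (32, s, 25), (33, s, 25), (34, s, 25)}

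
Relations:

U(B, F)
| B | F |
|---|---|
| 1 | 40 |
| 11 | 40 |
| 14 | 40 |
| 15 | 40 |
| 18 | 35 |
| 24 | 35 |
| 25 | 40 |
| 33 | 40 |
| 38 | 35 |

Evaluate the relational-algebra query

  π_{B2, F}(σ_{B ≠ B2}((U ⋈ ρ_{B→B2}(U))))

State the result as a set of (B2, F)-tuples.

{(1, 40), (11, 40), (14, 40), (15, 40), (18, 35), (24, 35), (25, 40), (33, 40), (38, 35)}

ρ[B→B2]: schema becomes (B2, F); tuples unchanged.
Natural join on F: {(1, 40, 1), (1, 40, 11), (1, 40, 14), (1, 40, 15), (1, 40, 25), (1, 40, 33), (11, 40, 1), (11, 40, 11), (11, 40, 14), (11, 40, 15), (11, 40, 25), (11, 40, 33), (14, 40, 1), (14, 40, 11), (14, 40, 14), (14, 40, 15), (14, 40, 25), (14, 40, 33), (15, 40, 1), (15, 40, 11), (15, 40, 14), (15, 40, 15), (15, 40, 25), (15, 40, 33), (18, 35, 18), (18, 35, 24), (18, 35, 38), (24, 35, 18), (24, 35, 24), (24, 35, 38), (25, 40, 1), (25, 40, 11), (25, 40, 14), (25, 40, 15), (25, 40, 25), (25, 40, 33), (33, 40, 1), (33, 40, 11), (33, 40, 14), (33, 40, 15), (33, 40, 25), (33, 40, 33), (38, 35, 18), (38, 35, 24), (38, 35, 38)}
Filtering on B ≠ B2 leaves {(1, 40, 11), (1, 40, 14), (1, 40, 15), (1, 40, 25), (1, 40, 33), (11, 40, 1), (11, 40, 14), (11, 40, 15), (11, 40, 25), (11, 40, 33), (14, 40, 1), (14, 40, 11), (14, 40, 15), (14, 40, 25), (14, 40, 33), (15, 40, 1), (15, 40, 11), (15, 40, 14), (15, 40, 25), (15, 40, 33), (18, 35, 24), (18, 35, 38), (24, 35, 18), (24, 35, 38), (25, 40, 1), (25, 40, 11), (25, 40, 14), (25, 40, 15), (25, 40, 33), (33, 40, 1), (33, 40, 11), (33, 40, 14), (33, 40, 15), (33, 40, 25), (38, 35, 18), (38, 35, 24)}.
π[B2, F]: project onto (B2, F) (27 duplicate(s) eliminated) → {(1, 40), (11, 40), (14, 40), (15, 40), (18, 35), (24, 35), (25, 40), (33, 40), (38, 35)}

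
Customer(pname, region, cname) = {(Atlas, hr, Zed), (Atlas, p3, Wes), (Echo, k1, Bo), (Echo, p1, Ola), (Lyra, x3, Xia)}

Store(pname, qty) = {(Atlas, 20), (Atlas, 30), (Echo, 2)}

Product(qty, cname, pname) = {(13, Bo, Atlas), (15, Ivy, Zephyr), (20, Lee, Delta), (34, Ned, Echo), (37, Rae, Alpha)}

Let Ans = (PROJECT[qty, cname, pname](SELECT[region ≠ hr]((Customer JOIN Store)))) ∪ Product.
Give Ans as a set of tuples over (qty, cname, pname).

{(13, Bo, Atlas), (15, Ivy, Zephyr), (2, Bo, Echo), (2, Ola, Echo), (20, Lee, Delta), (20, Wes, Atlas), (30, Wes, Atlas), (34, Ned, Echo), (37, Rae, Alpha)}

Natural join on pname: {(Atlas, hr, Zed, 20), (Atlas, hr, Zed, 30), (Atlas, p3, Wes, 20), (Atlas, p3, Wes, 30), (Echo, k1, Bo, 2), (Echo, p1, Ola, 2)}
σ[region ≠ hr]: keep tuples satisfying region ≠ hr → {(Atlas, p3, Wes, 20), (Atlas, p3, Wes, 30), (Echo, k1, Bo, 2), (Echo, p1, Ola, 2)}
Keep only column(s) qty, cname, pname: {(2, Bo, Echo), (2, Ola, Echo), (20, Wes, Atlas), (30, Wes, Atlas)}
Union: {(2, Bo, Echo), (2, Ola, Echo), (20, Wes, Atlas), (30, Wes, Atlas)} with {(13, Bo, Atlas), (15, Ivy, Zephyr), (20, Lee, Delta), (34, Ned, Echo), (37, Rae, Alpha)} → {(13, Bo, Atlas), (15, Ivy, Zephyr), (2, Bo, Echo), (2, Ola, Echo), (20, Lee, Delta), (20, Wes, Atlas), (30, Wes, Atlas), (34, Ned, Echo), (37, Rae, Alpha)}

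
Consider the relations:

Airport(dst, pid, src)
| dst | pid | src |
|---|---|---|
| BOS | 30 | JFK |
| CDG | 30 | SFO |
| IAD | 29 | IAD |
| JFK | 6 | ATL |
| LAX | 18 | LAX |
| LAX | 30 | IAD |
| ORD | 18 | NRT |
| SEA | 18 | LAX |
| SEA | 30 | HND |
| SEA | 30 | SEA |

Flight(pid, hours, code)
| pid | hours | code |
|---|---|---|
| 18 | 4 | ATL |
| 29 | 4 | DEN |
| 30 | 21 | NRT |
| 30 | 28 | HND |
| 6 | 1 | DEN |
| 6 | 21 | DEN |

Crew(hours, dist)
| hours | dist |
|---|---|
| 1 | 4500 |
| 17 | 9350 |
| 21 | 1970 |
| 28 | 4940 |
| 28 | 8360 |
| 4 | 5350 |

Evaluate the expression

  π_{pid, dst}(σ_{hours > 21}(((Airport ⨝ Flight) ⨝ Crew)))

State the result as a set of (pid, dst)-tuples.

{(30, BOS), (30, CDG), (30, LAX), (30, SEA)}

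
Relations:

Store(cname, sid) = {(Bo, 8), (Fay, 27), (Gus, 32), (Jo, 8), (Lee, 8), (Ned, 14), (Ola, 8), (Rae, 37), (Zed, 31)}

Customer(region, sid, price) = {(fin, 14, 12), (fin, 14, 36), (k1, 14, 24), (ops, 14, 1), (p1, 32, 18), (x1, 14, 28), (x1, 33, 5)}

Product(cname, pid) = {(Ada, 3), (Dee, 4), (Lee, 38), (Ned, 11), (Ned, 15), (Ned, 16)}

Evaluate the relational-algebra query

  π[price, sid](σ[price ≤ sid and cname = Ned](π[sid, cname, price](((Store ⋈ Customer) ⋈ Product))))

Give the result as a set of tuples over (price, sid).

{(1, 14), (12, 14)}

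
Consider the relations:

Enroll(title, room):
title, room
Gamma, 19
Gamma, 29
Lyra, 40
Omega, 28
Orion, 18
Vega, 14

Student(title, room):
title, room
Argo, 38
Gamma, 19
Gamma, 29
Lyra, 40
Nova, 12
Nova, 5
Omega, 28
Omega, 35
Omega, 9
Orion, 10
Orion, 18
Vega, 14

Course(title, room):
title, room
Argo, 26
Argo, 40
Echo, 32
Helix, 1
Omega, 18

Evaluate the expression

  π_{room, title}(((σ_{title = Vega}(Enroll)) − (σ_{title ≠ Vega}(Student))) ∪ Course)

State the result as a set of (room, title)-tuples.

{(1, Helix), (14, Vega), (18, Omega), (26, Argo), (32, Echo), (40, Argo)}

Filtering on title = Vega leaves {(Vega, 14)}.
Filtering on title ≠ Vega leaves {(Argo, 38), (Gamma, 19), (Gamma, 29), (Lyra, 40), (Nova, 12), (Nova, 5), (Omega, 28), (Omega, 35), (Omega, 9), (Orion, 10), (Orion, 18)}.
Taking the difference: {(Vega, 14)}
Taking the union: {(Argo, 26), (Argo, 40), (Echo, 32), (Helix, 1), (Omega, 18), (Vega, 14)}
Projecting to room, title: {(1, Helix), (14, Vega), (18, Omega), (26, Argo), (32, Echo), (40, Argo)}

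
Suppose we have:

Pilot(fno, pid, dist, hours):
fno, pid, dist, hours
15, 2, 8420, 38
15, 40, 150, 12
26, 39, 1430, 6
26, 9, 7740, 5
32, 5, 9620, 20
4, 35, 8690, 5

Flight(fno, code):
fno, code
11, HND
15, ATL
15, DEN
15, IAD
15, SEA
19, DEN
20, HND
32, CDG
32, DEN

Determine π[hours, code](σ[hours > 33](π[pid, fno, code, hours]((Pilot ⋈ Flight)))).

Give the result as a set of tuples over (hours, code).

Joining Pilot and Flight on fno yields {(15, 2, 8420, 38, ATL), (15, 2, 8420, 38, DEN), (15, 2, 8420, 38, IAD), (15, 2, 8420, 38, SEA), (15, 40, 150, 12, ATL), (15, 40, 150, 12, DEN), (15, 40, 150, 12, IAD), (15, 40, 150, 12, SEA), (32, 5, 9620, 20, CDG), (32, 5, 9620, 20, DEN)}.
Projecting to pid, fno, code, hours: {(2, 15, ATL, 38), (2, 15, DEN, 38), (2, 15, IAD, 38), (2, 15, SEA, 38), (40, 15, ATL, 12), (40, 15, DEN, 12), (40, 15, IAD, 12), (40, 15, SEA, 12), (5, 32, CDG, 20), (5, 32, DEN, 20)}
σ[hours > 33]: keep tuples satisfying hours > 33 → {(2, 15, ATL, 38), (2, 15, DEN, 38), (2, 15, IAD, 38), (2, 15, SEA, 38)}
Projecting to hours, code: {(38, ATL), (38, DEN), (38, IAD), (38, SEA)}

{(38, ATL), (38, DEN), (38, IAD), (38, SEA)}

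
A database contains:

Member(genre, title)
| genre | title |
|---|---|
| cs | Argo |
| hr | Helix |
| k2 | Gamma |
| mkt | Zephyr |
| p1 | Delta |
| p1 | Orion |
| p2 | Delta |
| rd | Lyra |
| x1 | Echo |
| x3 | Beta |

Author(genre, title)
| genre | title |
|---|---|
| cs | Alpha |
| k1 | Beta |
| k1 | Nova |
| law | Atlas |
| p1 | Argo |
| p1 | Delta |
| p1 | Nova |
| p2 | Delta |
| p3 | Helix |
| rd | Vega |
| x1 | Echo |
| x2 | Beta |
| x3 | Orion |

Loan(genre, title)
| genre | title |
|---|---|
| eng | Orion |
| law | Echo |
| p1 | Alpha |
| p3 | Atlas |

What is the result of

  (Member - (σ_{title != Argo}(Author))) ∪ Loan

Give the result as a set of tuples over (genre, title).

Apply σ_{title != Argo}; surviving tuples: {(cs, Alpha), (k1, Beta), (k1, Nova), (law, Atlas), (p1, Delta), (p1, Nova), (p2, Delta), (p3, Helix), (rd, Vega), (x1, Echo), (x2, Beta), (x3, Orion)}
Taking the difference: {(cs, Argo), (hr, Helix), (k2, Gamma), (mkt, Zephyr), (p1, Orion), (rd, Lyra), (x3, Beta)}
Taking the union: {(cs, Argo), (eng, Orion), (hr, Helix), (k2, Gamma), (law, Echo), (mkt, Zephyr), (p1, Alpha), (p1, Orion), (p3, Atlas), (rd, Lyra), (x3, Beta)}

{(cs, Argo), (eng, Orion), (hr, Helix), (k2, Gamma), (law, Echo), (mkt, Zephyr), (p1, Alpha), (p1, Orion), (p3, Atlas), (rd, Lyra), (x3, Beta)}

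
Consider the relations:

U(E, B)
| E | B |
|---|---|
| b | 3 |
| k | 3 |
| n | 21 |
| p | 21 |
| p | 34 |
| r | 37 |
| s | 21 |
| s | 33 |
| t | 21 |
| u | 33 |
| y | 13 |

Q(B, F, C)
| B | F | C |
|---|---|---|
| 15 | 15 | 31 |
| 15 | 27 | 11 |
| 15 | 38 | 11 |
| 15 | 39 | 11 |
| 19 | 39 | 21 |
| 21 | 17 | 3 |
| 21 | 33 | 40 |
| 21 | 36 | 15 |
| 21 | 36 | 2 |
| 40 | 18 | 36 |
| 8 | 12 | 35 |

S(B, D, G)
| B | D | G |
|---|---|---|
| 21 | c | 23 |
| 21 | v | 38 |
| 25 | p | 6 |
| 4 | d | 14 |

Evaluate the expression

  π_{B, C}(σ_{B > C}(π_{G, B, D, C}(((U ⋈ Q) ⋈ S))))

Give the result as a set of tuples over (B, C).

U ⋈ Q (natural join on B): {(n, 21, 17, 3), (n, 21, 33, 40), (n, 21, 36, 15), (n, 21, 36, 2), (p, 21, 17, 3), (p, 21, 33, 40), (p, 21, 36, 15), (p, 21, 36, 2), (s, 21, 17, 3), (s, 21, 33, 40), (s, 21, 36, 15), (s, 21, 36, 2), (t, 21, 17, 3), (t, 21, 33, 40), (t, 21, 36, 15), (t, 21, 36, 2)}
(U ⋈ Q) ⋈ S (natural join on B): {(n, 21, 17, 3, c, 23), (n, 21, 17, 3, v, 38), (n, 21, 33, 40, c, 23), (n, 21, 33, 40, v, 38), (n, 21, 36, 15, c, 23), (n, 21, 36, 15, v, 38), (n, 21, 36, 2, c, 23), (n, 21, 36, 2, v, 38), (p, 21, 17, 3, c, 23), (p, 21, 17, 3, v, 38), (p, 21, 33, 40, c, 23), (p, 21, 33, 40, v, 38), (p, 21, 36, 15, c, 23), (p, 21, 36, 15, v, 38), (p, 21, 36, 2, c, 23), (p, 21, 36, 2, v, 38), (s, 21, 17, 3, c, 23), (s, 21, 17, 3, v, 38), (s, 21, 33, 40, c, 23), (s, 21, 33, 40, v, 38), (s, 21, 36, 15, c, 23), (s, 21, 36, 15, v, 38), (s, 21, 36, 2, c, 23), (s, 21, 36, 2, v, 38), (t, 21, 17, 3, c, 23), (t, 21, 17, 3, v, 38), (t, 21, 33, 40, c, 23), (t, 21, 33, 40, v, 38), (t, 21, 36, 15, c, 23), (t, 21, 36, 15, v, 38), (t, 21, 36, 2, c, 23), (t, 21, 36, 2, v, 38)}
π_{G, B, D, C} gives {(23, 21, c, 15), (23, 21, c, 2), (23, 21, c, 3), (23, 21, c, 40), (38, 21, v, 15), (38, 21, v, 2), (38, 21, v, 3), (38, 21, v, 40)} (24 duplicate(s) eliminated).
Apply σ_{B > C}; surviving tuples: {(23, 21, c, 15), (23, 21, c, 2), (23, 21, c, 3), (38, 21, v, 15), (38, 21, v, 2), (38, 21, v, 3)}
π_{B, C} gives {(21, 15), (21, 2), (21, 3)} (3 duplicate(s) eliminated).

{(21, 15), (21, 2), (21, 3)}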